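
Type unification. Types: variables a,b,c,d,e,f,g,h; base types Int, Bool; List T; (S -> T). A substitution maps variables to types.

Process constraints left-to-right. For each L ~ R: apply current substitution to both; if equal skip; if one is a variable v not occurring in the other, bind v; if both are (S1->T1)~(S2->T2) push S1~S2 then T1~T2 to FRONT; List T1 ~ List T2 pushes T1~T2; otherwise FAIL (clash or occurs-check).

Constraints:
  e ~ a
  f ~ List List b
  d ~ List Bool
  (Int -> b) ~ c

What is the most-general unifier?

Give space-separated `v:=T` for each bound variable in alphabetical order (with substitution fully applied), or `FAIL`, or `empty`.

step 1: unify e ~ a  [subst: {-} | 3 pending]
  bind e := a
step 2: unify f ~ List List b  [subst: {e:=a} | 2 pending]
  bind f := List List b
step 3: unify d ~ List Bool  [subst: {e:=a, f:=List List b} | 1 pending]
  bind d := List Bool
step 4: unify (Int -> b) ~ c  [subst: {e:=a, f:=List List b, d:=List Bool} | 0 pending]
  bind c := (Int -> b)

Answer: c:=(Int -> b) d:=List Bool e:=a f:=List List b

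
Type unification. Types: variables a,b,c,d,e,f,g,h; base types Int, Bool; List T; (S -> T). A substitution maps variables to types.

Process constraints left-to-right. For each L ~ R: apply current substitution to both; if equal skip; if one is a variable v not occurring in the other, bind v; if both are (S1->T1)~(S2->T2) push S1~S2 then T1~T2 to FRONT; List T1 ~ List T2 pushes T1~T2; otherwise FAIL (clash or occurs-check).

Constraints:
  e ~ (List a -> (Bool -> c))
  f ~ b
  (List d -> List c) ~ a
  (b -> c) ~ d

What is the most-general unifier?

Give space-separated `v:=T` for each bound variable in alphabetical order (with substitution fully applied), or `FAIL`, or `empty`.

step 1: unify e ~ (List a -> (Bool -> c))  [subst: {-} | 3 pending]
  bind e := (List a -> (Bool -> c))
step 2: unify f ~ b  [subst: {e:=(List a -> (Bool -> c))} | 2 pending]
  bind f := b
step 3: unify (List d -> List c) ~ a  [subst: {e:=(List a -> (Bool -> c)), f:=b} | 1 pending]
  bind a := (List d -> List c)
step 4: unify (b -> c) ~ d  [subst: {e:=(List a -> (Bool -> c)), f:=b, a:=(List d -> List c)} | 0 pending]
  bind d := (b -> c)

Answer: a:=(List (b -> c) -> List c) d:=(b -> c) e:=(List (List (b -> c) -> List c) -> (Bool -> c)) f:=b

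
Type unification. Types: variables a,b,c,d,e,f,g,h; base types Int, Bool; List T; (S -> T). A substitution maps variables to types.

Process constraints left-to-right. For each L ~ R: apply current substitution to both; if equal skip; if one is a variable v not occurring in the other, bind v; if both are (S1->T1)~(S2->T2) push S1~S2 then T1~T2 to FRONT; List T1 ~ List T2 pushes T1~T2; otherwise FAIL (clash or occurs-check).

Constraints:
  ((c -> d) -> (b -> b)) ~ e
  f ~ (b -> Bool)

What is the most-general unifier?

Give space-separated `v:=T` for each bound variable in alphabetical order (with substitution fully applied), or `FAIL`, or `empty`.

step 1: unify ((c -> d) -> (b -> b)) ~ e  [subst: {-} | 1 pending]
  bind e := ((c -> d) -> (b -> b))
step 2: unify f ~ (b -> Bool)  [subst: {e:=((c -> d) -> (b -> b))} | 0 pending]
  bind f := (b -> Bool)

Answer: e:=((c -> d) -> (b -> b)) f:=(b -> Bool)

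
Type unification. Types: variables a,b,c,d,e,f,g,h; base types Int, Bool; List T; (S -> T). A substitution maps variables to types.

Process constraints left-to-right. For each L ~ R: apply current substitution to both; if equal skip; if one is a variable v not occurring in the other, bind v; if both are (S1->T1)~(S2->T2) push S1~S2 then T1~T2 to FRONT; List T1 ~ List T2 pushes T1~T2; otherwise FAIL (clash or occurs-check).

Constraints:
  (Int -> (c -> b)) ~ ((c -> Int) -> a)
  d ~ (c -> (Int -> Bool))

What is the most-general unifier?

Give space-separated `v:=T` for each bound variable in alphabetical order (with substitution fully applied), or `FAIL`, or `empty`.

Answer: FAIL

Derivation:
step 1: unify (Int -> (c -> b)) ~ ((c -> Int) -> a)  [subst: {-} | 1 pending]
  -> decompose arrow: push Int~(c -> Int), (c -> b)~a
step 2: unify Int ~ (c -> Int)  [subst: {-} | 2 pending]
  clash: Int vs (c -> Int)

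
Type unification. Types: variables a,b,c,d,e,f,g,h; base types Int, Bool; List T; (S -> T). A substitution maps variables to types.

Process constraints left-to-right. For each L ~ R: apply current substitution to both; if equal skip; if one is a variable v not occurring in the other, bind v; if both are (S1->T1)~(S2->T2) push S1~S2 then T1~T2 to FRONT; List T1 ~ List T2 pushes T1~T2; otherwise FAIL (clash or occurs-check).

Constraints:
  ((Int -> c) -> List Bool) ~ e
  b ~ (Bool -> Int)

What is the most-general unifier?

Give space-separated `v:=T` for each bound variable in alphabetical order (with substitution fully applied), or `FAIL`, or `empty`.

step 1: unify ((Int -> c) -> List Bool) ~ e  [subst: {-} | 1 pending]
  bind e := ((Int -> c) -> List Bool)
step 2: unify b ~ (Bool -> Int)  [subst: {e:=((Int -> c) -> List Bool)} | 0 pending]
  bind b := (Bool -> Int)

Answer: b:=(Bool -> Int) e:=((Int -> c) -> List Bool)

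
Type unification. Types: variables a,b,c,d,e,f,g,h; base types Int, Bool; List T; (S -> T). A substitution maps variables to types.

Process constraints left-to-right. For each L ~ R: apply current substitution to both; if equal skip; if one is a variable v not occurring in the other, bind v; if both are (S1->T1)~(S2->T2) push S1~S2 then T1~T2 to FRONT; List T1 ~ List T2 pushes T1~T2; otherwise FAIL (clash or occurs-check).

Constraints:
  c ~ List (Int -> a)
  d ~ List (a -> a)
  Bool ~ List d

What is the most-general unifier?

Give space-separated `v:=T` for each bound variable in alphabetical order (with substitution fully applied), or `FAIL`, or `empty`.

step 1: unify c ~ List (Int -> a)  [subst: {-} | 2 pending]
  bind c := List (Int -> a)
step 2: unify d ~ List (a -> a)  [subst: {c:=List (Int -> a)} | 1 pending]
  bind d := List (a -> a)
step 3: unify Bool ~ List List (a -> a)  [subst: {c:=List (Int -> a), d:=List (a -> a)} | 0 pending]
  clash: Bool vs List List (a -> a)

Answer: FAIL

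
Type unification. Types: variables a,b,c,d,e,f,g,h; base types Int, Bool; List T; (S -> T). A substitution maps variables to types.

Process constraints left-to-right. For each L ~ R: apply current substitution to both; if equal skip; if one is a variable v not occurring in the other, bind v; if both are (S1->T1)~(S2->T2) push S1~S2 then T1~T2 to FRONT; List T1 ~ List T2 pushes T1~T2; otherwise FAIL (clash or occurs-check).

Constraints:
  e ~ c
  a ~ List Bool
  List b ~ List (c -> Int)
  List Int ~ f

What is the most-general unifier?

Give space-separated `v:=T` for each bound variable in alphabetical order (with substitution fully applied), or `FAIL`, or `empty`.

step 1: unify e ~ c  [subst: {-} | 3 pending]
  bind e := c
step 2: unify a ~ List Bool  [subst: {e:=c} | 2 pending]
  bind a := List Bool
step 3: unify List b ~ List (c -> Int)  [subst: {e:=c, a:=List Bool} | 1 pending]
  -> decompose List: push b~(c -> Int)
step 4: unify b ~ (c -> Int)  [subst: {e:=c, a:=List Bool} | 1 pending]
  bind b := (c -> Int)
step 5: unify List Int ~ f  [subst: {e:=c, a:=List Bool, b:=(c -> Int)} | 0 pending]
  bind f := List Int

Answer: a:=List Bool b:=(c -> Int) e:=c f:=List Int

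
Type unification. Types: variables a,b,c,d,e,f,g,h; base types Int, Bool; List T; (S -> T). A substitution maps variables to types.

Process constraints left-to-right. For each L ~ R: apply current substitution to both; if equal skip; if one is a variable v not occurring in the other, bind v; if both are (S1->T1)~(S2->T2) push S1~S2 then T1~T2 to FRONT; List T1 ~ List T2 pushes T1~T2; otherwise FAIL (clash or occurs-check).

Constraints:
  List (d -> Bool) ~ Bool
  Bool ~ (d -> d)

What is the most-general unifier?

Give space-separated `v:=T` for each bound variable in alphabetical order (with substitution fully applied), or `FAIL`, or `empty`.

step 1: unify List (d -> Bool) ~ Bool  [subst: {-} | 1 pending]
  clash: List (d -> Bool) vs Bool

Answer: FAIL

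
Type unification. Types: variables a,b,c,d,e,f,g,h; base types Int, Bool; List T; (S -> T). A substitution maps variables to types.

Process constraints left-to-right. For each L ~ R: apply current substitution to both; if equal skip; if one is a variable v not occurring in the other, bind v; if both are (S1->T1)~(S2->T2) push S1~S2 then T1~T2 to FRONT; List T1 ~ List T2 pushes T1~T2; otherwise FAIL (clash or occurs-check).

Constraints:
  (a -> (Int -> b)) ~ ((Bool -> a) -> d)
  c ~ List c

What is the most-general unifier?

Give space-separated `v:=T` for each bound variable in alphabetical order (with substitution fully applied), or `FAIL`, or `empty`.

step 1: unify (a -> (Int -> b)) ~ ((Bool -> a) -> d)  [subst: {-} | 1 pending]
  -> decompose arrow: push a~(Bool -> a), (Int -> b)~d
step 2: unify a ~ (Bool -> a)  [subst: {-} | 2 pending]
  occurs-check fail: a in (Bool -> a)

Answer: FAIL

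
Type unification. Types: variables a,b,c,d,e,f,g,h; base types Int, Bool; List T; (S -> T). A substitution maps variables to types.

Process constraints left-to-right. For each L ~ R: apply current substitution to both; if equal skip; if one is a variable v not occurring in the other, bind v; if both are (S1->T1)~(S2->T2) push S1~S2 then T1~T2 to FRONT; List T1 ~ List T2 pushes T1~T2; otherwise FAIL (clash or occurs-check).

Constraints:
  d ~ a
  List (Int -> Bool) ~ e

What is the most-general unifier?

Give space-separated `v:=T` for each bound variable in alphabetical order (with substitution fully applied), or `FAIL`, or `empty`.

Answer: d:=a e:=List (Int -> Bool)

Derivation:
step 1: unify d ~ a  [subst: {-} | 1 pending]
  bind d := a
step 2: unify List (Int -> Bool) ~ e  [subst: {d:=a} | 0 pending]
  bind e := List (Int -> Bool)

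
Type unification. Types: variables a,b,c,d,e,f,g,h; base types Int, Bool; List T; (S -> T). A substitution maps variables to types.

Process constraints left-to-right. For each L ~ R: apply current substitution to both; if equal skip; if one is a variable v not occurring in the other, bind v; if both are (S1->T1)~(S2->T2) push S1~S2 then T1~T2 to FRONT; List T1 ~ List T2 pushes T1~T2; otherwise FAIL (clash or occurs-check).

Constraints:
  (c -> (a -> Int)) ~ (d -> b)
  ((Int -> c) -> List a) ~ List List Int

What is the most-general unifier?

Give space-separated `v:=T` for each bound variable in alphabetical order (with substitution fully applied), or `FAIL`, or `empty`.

step 1: unify (c -> (a -> Int)) ~ (d -> b)  [subst: {-} | 1 pending]
  -> decompose arrow: push c~d, (a -> Int)~b
step 2: unify c ~ d  [subst: {-} | 2 pending]
  bind c := d
step 3: unify (a -> Int) ~ b  [subst: {c:=d} | 1 pending]
  bind b := (a -> Int)
step 4: unify ((Int -> d) -> List a) ~ List List Int  [subst: {c:=d, b:=(a -> Int)} | 0 pending]
  clash: ((Int -> d) -> List a) vs List List Int

Answer: FAIL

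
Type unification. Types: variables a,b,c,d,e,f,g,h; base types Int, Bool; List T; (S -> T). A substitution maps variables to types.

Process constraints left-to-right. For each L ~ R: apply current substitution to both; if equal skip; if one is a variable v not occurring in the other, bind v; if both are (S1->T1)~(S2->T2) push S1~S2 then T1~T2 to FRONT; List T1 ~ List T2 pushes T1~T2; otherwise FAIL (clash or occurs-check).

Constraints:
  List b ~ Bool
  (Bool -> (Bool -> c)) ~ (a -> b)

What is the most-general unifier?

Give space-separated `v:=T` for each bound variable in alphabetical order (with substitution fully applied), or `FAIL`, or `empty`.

step 1: unify List b ~ Bool  [subst: {-} | 1 pending]
  clash: List b vs Bool

Answer: FAIL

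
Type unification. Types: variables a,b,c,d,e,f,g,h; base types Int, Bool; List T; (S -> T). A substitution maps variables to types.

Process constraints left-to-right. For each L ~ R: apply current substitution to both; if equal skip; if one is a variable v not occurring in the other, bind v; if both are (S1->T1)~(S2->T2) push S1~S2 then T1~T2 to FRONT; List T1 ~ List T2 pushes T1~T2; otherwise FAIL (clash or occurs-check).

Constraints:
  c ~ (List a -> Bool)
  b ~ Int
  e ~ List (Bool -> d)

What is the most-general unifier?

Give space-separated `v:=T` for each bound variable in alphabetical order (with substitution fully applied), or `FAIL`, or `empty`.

step 1: unify c ~ (List a -> Bool)  [subst: {-} | 2 pending]
  bind c := (List a -> Bool)
step 2: unify b ~ Int  [subst: {c:=(List a -> Bool)} | 1 pending]
  bind b := Int
step 3: unify e ~ List (Bool -> d)  [subst: {c:=(List a -> Bool), b:=Int} | 0 pending]
  bind e := List (Bool -> d)

Answer: b:=Int c:=(List a -> Bool) e:=List (Bool -> d)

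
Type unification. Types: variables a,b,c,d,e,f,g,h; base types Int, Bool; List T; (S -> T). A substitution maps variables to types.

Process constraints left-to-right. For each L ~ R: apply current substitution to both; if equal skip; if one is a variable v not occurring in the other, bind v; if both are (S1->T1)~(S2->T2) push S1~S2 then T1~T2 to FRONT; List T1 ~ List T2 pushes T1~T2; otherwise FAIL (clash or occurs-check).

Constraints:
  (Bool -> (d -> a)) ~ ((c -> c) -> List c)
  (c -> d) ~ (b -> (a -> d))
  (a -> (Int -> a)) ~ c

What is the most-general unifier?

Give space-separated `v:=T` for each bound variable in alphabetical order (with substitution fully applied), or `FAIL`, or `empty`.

step 1: unify (Bool -> (d -> a)) ~ ((c -> c) -> List c)  [subst: {-} | 2 pending]
  -> decompose arrow: push Bool~(c -> c), (d -> a)~List c
step 2: unify Bool ~ (c -> c)  [subst: {-} | 3 pending]
  clash: Bool vs (c -> c)

Answer: FAIL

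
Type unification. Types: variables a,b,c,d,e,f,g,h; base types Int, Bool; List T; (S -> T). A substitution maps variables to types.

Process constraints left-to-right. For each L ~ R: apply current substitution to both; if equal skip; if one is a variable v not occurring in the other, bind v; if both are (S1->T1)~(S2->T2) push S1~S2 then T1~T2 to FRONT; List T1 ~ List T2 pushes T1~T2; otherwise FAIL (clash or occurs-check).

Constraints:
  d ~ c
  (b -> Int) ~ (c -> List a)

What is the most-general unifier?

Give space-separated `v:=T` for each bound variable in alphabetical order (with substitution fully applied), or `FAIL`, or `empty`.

Answer: FAIL

Derivation:
step 1: unify d ~ c  [subst: {-} | 1 pending]
  bind d := c
step 2: unify (b -> Int) ~ (c -> List a)  [subst: {d:=c} | 0 pending]
  -> decompose arrow: push b~c, Int~List a
step 3: unify b ~ c  [subst: {d:=c} | 1 pending]
  bind b := c
step 4: unify Int ~ List a  [subst: {d:=c, b:=c} | 0 pending]
  clash: Int vs List a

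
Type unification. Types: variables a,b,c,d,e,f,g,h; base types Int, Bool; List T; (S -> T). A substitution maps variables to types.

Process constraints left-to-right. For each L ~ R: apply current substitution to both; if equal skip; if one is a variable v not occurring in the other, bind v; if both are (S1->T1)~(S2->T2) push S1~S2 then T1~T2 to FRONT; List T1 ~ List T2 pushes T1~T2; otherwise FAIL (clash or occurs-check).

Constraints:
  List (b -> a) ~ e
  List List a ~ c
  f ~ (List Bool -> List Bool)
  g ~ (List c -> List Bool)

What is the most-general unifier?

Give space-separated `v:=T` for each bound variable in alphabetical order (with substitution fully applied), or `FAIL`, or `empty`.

Answer: c:=List List a e:=List (b -> a) f:=(List Bool -> List Bool) g:=(List List List a -> List Bool)

Derivation:
step 1: unify List (b -> a) ~ e  [subst: {-} | 3 pending]
  bind e := List (b -> a)
step 2: unify List List a ~ c  [subst: {e:=List (b -> a)} | 2 pending]
  bind c := List List a
step 3: unify f ~ (List Bool -> List Bool)  [subst: {e:=List (b -> a), c:=List List a} | 1 pending]
  bind f := (List Bool -> List Bool)
step 4: unify g ~ (List List List a -> List Bool)  [subst: {e:=List (b -> a), c:=List List a, f:=(List Bool -> List Bool)} | 0 pending]
  bind g := (List List List a -> List Bool)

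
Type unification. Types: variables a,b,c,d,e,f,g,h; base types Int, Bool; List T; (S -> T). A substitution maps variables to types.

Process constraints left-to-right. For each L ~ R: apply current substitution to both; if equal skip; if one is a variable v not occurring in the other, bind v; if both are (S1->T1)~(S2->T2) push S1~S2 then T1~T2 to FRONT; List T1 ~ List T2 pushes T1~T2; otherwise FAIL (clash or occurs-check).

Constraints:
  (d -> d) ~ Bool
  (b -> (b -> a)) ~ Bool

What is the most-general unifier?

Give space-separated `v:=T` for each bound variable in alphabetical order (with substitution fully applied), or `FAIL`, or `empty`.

Answer: FAIL

Derivation:
step 1: unify (d -> d) ~ Bool  [subst: {-} | 1 pending]
  clash: (d -> d) vs Bool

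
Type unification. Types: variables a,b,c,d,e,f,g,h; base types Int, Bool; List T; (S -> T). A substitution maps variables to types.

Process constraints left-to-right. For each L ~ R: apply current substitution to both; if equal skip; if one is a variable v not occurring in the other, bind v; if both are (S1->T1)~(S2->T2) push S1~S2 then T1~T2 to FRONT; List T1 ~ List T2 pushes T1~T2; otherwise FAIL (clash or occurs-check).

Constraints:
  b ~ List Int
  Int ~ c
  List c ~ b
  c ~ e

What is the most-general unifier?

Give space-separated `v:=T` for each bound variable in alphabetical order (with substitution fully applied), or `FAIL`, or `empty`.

step 1: unify b ~ List Int  [subst: {-} | 3 pending]
  bind b := List Int
step 2: unify Int ~ c  [subst: {b:=List Int} | 2 pending]
  bind c := Int
step 3: unify List Int ~ List Int  [subst: {b:=List Int, c:=Int} | 1 pending]
  -> identical, skip
step 4: unify Int ~ e  [subst: {b:=List Int, c:=Int} | 0 pending]
  bind e := Int

Answer: b:=List Int c:=Int e:=Int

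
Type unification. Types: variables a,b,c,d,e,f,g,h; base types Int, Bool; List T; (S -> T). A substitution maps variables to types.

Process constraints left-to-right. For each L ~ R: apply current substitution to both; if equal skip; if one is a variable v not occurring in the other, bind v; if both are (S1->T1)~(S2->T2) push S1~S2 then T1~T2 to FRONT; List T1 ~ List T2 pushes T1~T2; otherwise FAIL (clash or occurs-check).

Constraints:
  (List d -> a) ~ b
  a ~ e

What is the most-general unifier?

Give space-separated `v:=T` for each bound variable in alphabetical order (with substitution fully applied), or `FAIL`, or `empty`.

Answer: a:=e b:=(List d -> e)

Derivation:
step 1: unify (List d -> a) ~ b  [subst: {-} | 1 pending]
  bind b := (List d -> a)
step 2: unify a ~ e  [subst: {b:=(List d -> a)} | 0 pending]
  bind a := e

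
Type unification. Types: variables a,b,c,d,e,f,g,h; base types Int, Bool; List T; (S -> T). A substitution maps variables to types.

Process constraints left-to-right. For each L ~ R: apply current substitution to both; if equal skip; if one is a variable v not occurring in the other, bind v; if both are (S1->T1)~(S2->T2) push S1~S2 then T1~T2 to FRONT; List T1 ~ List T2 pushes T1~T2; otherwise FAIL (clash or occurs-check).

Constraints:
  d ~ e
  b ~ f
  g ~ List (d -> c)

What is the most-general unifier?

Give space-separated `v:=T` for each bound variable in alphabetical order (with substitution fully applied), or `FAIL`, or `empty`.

Answer: b:=f d:=e g:=List (e -> c)

Derivation:
step 1: unify d ~ e  [subst: {-} | 2 pending]
  bind d := e
step 2: unify b ~ f  [subst: {d:=e} | 1 pending]
  bind b := f
step 3: unify g ~ List (e -> c)  [subst: {d:=e, b:=f} | 0 pending]
  bind g := List (e -> c)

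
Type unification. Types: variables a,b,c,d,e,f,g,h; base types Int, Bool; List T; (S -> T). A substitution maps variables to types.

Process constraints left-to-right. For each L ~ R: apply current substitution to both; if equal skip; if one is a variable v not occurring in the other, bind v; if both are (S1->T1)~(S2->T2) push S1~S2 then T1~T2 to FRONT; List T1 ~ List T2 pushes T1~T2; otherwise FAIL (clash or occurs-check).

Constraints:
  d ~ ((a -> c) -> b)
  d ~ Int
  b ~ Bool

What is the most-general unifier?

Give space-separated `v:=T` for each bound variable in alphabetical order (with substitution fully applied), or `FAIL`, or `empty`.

Answer: FAIL

Derivation:
step 1: unify d ~ ((a -> c) -> b)  [subst: {-} | 2 pending]
  bind d := ((a -> c) -> b)
step 2: unify ((a -> c) -> b) ~ Int  [subst: {d:=((a -> c) -> b)} | 1 pending]
  clash: ((a -> c) -> b) vs Int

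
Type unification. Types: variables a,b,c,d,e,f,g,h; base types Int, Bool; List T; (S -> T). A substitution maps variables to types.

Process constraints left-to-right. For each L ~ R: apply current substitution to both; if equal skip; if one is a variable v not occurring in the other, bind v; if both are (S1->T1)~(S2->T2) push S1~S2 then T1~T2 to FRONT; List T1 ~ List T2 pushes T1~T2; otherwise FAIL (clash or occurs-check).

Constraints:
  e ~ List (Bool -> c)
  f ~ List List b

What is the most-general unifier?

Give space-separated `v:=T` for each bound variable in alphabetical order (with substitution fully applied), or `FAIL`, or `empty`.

step 1: unify e ~ List (Bool -> c)  [subst: {-} | 1 pending]
  bind e := List (Bool -> c)
step 2: unify f ~ List List b  [subst: {e:=List (Bool -> c)} | 0 pending]
  bind f := List List b

Answer: e:=List (Bool -> c) f:=List List b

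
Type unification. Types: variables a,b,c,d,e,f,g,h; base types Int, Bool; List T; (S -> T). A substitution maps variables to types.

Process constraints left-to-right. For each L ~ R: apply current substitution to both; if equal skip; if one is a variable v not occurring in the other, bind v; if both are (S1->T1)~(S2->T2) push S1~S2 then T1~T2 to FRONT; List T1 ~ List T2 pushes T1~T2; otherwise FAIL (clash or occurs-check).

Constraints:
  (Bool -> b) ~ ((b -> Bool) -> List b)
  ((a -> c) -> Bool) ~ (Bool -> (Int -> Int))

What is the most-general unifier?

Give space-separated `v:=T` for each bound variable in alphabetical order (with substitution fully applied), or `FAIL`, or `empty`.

Answer: FAIL

Derivation:
step 1: unify (Bool -> b) ~ ((b -> Bool) -> List b)  [subst: {-} | 1 pending]
  -> decompose arrow: push Bool~(b -> Bool), b~List b
step 2: unify Bool ~ (b -> Bool)  [subst: {-} | 2 pending]
  clash: Bool vs (b -> Bool)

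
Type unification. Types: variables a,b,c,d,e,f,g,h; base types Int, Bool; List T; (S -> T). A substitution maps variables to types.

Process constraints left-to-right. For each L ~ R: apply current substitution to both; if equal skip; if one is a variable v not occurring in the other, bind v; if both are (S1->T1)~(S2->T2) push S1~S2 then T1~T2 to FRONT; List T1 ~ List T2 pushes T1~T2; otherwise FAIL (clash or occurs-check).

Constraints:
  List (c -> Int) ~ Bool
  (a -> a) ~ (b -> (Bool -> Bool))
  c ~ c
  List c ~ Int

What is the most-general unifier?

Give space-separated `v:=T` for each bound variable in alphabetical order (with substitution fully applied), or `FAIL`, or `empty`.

Answer: FAIL

Derivation:
step 1: unify List (c -> Int) ~ Bool  [subst: {-} | 3 pending]
  clash: List (c -> Int) vs Bool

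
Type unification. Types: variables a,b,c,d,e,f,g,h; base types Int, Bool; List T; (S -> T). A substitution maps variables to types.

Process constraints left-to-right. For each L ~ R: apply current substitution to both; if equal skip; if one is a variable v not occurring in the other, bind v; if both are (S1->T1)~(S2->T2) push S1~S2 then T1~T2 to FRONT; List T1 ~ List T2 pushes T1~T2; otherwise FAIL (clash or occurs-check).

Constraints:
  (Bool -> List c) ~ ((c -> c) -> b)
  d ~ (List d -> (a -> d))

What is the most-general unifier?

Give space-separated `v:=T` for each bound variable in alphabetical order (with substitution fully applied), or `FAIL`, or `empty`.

step 1: unify (Bool -> List c) ~ ((c -> c) -> b)  [subst: {-} | 1 pending]
  -> decompose arrow: push Bool~(c -> c), List c~b
step 2: unify Bool ~ (c -> c)  [subst: {-} | 2 pending]
  clash: Bool vs (c -> c)

Answer: FAIL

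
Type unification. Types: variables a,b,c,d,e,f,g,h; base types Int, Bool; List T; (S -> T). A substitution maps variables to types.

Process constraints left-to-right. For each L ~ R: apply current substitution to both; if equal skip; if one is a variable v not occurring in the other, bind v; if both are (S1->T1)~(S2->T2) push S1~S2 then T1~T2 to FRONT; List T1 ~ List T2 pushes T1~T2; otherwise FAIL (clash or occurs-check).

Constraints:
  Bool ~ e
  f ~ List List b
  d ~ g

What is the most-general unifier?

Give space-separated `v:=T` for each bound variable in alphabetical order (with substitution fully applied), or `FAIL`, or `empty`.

Answer: d:=g e:=Bool f:=List List b

Derivation:
step 1: unify Bool ~ e  [subst: {-} | 2 pending]
  bind e := Bool
step 2: unify f ~ List List b  [subst: {e:=Bool} | 1 pending]
  bind f := List List b
step 3: unify d ~ g  [subst: {e:=Bool, f:=List List b} | 0 pending]
  bind d := g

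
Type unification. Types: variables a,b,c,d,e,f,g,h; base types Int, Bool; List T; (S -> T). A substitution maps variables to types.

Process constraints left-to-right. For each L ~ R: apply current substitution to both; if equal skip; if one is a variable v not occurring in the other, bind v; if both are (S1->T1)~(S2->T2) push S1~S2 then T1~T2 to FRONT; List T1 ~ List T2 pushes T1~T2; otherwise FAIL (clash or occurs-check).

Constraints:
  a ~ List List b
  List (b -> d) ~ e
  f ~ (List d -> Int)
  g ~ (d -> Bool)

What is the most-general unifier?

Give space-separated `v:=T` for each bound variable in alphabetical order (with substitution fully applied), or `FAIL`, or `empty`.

step 1: unify a ~ List List b  [subst: {-} | 3 pending]
  bind a := List List b
step 2: unify List (b -> d) ~ e  [subst: {a:=List List b} | 2 pending]
  bind e := List (b -> d)
step 3: unify f ~ (List d -> Int)  [subst: {a:=List List b, e:=List (b -> d)} | 1 pending]
  bind f := (List d -> Int)
step 4: unify g ~ (d -> Bool)  [subst: {a:=List List b, e:=List (b -> d), f:=(List d -> Int)} | 0 pending]
  bind g := (d -> Bool)

Answer: a:=List List b e:=List (b -> d) f:=(List d -> Int) g:=(d -> Bool)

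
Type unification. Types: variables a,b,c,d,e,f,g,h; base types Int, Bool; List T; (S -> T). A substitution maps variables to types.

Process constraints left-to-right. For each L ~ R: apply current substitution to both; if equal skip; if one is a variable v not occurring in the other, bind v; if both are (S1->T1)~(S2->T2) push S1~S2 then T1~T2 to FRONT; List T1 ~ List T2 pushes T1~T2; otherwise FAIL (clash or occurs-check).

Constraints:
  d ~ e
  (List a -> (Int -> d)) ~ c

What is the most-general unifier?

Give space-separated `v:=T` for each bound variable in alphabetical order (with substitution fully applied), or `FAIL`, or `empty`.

step 1: unify d ~ e  [subst: {-} | 1 pending]
  bind d := e
step 2: unify (List a -> (Int -> e)) ~ c  [subst: {d:=e} | 0 pending]
  bind c := (List a -> (Int -> e))

Answer: c:=(List a -> (Int -> e)) d:=e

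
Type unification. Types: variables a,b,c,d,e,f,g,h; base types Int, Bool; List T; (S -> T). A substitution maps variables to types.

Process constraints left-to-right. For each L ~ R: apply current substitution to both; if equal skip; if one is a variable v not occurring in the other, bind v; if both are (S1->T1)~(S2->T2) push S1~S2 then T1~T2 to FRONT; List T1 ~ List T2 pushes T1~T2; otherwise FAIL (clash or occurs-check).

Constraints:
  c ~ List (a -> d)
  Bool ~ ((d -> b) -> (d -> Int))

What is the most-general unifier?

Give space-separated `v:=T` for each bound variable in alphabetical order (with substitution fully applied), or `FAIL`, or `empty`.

Answer: FAIL

Derivation:
step 1: unify c ~ List (a -> d)  [subst: {-} | 1 pending]
  bind c := List (a -> d)
step 2: unify Bool ~ ((d -> b) -> (d -> Int))  [subst: {c:=List (a -> d)} | 0 pending]
  clash: Bool vs ((d -> b) -> (d -> Int))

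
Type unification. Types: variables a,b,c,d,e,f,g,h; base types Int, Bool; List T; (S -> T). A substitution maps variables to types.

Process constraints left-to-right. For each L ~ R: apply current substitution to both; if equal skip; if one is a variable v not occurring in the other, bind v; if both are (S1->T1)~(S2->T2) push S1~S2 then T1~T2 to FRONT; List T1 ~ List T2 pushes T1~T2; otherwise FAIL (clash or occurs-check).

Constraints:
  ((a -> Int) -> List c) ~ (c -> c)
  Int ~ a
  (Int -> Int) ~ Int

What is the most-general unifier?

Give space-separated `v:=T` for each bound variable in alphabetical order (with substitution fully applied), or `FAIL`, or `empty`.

Answer: FAIL

Derivation:
step 1: unify ((a -> Int) -> List c) ~ (c -> c)  [subst: {-} | 2 pending]
  -> decompose arrow: push (a -> Int)~c, List c~c
step 2: unify (a -> Int) ~ c  [subst: {-} | 3 pending]
  bind c := (a -> Int)
step 3: unify List (a -> Int) ~ (a -> Int)  [subst: {c:=(a -> Int)} | 2 pending]
  clash: List (a -> Int) vs (a -> Int)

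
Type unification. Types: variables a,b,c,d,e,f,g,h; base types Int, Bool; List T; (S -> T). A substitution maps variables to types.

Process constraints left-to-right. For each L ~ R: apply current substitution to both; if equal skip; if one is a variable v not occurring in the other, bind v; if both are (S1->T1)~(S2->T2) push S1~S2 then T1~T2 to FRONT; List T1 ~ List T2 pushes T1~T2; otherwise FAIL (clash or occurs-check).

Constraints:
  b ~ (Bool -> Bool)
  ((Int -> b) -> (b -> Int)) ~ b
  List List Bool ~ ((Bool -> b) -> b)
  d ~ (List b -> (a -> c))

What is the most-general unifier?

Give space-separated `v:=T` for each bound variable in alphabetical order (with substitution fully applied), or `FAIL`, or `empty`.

Answer: FAIL

Derivation:
step 1: unify b ~ (Bool -> Bool)  [subst: {-} | 3 pending]
  bind b := (Bool -> Bool)
step 2: unify ((Int -> (Bool -> Bool)) -> ((Bool -> Bool) -> Int)) ~ (Bool -> Bool)  [subst: {b:=(Bool -> Bool)} | 2 pending]
  -> decompose arrow: push (Int -> (Bool -> Bool))~Bool, ((Bool -> Bool) -> Int)~Bool
step 3: unify (Int -> (Bool -> Bool)) ~ Bool  [subst: {b:=(Bool -> Bool)} | 3 pending]
  clash: (Int -> (Bool -> Bool)) vs Bool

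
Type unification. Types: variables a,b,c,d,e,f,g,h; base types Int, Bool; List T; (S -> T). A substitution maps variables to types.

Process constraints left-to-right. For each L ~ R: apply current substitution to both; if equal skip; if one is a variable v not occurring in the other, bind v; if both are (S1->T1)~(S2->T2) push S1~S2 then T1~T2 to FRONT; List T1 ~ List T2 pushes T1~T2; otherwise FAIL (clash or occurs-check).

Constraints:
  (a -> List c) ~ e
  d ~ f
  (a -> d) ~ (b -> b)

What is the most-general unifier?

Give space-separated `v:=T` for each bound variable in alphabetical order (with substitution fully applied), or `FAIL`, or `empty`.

Answer: a:=b d:=b e:=(b -> List c) f:=b

Derivation:
step 1: unify (a -> List c) ~ e  [subst: {-} | 2 pending]
  bind e := (a -> List c)
step 2: unify d ~ f  [subst: {e:=(a -> List c)} | 1 pending]
  bind d := f
step 3: unify (a -> f) ~ (b -> b)  [subst: {e:=(a -> List c), d:=f} | 0 pending]
  -> decompose arrow: push a~b, f~b
step 4: unify a ~ b  [subst: {e:=(a -> List c), d:=f} | 1 pending]
  bind a := b
step 5: unify f ~ b  [subst: {e:=(a -> List c), d:=f, a:=b} | 0 pending]
  bind f := b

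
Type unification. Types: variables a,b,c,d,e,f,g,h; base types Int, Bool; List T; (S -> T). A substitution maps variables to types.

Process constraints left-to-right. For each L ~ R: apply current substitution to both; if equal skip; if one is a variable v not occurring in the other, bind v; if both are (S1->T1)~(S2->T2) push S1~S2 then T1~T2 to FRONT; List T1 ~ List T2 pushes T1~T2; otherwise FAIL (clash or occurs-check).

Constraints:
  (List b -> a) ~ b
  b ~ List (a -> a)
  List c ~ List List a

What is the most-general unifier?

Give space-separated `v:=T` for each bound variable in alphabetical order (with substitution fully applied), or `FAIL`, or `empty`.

step 1: unify (List b -> a) ~ b  [subst: {-} | 2 pending]
  occurs-check fail

Answer: FAIL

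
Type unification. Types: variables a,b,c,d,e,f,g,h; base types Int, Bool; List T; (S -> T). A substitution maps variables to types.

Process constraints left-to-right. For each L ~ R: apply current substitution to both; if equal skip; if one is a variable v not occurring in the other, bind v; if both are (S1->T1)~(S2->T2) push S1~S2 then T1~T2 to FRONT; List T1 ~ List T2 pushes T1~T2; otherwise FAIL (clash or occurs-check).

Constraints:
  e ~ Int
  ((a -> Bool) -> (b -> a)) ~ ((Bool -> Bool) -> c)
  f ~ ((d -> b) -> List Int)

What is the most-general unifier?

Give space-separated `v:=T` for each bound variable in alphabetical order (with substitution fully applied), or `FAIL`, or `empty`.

Answer: a:=Bool c:=(b -> Bool) e:=Int f:=((d -> b) -> List Int)

Derivation:
step 1: unify e ~ Int  [subst: {-} | 2 pending]
  bind e := Int
step 2: unify ((a -> Bool) -> (b -> a)) ~ ((Bool -> Bool) -> c)  [subst: {e:=Int} | 1 pending]
  -> decompose arrow: push (a -> Bool)~(Bool -> Bool), (b -> a)~c
step 3: unify (a -> Bool) ~ (Bool -> Bool)  [subst: {e:=Int} | 2 pending]
  -> decompose arrow: push a~Bool, Bool~Bool
step 4: unify a ~ Bool  [subst: {e:=Int} | 3 pending]
  bind a := Bool
step 5: unify Bool ~ Bool  [subst: {e:=Int, a:=Bool} | 2 pending]
  -> identical, skip
step 6: unify (b -> Bool) ~ c  [subst: {e:=Int, a:=Bool} | 1 pending]
  bind c := (b -> Bool)
step 7: unify f ~ ((d -> b) -> List Int)  [subst: {e:=Int, a:=Bool, c:=(b -> Bool)} | 0 pending]
  bind f := ((d -> b) -> List Int)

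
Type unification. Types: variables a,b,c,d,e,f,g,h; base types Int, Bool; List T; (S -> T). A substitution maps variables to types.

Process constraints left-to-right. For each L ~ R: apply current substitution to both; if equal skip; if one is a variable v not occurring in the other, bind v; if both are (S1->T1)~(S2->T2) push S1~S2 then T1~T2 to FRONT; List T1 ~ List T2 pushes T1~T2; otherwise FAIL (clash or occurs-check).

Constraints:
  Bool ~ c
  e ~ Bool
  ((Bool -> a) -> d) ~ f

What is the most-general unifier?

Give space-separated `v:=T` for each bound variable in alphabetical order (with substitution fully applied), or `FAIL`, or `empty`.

Answer: c:=Bool e:=Bool f:=((Bool -> a) -> d)

Derivation:
step 1: unify Bool ~ c  [subst: {-} | 2 pending]
  bind c := Bool
step 2: unify e ~ Bool  [subst: {c:=Bool} | 1 pending]
  bind e := Bool
step 3: unify ((Bool -> a) -> d) ~ f  [subst: {c:=Bool, e:=Bool} | 0 pending]
  bind f := ((Bool -> a) -> d)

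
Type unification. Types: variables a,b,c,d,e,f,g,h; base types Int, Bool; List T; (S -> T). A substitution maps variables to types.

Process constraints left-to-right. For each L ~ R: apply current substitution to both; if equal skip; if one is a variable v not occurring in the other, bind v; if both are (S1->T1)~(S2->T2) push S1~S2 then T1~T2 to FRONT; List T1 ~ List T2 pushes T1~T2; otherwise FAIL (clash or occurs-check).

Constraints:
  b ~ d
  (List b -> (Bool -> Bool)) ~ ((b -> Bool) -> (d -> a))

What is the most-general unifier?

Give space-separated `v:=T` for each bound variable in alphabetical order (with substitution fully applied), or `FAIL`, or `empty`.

step 1: unify b ~ d  [subst: {-} | 1 pending]
  bind b := d
step 2: unify (List d -> (Bool -> Bool)) ~ ((d -> Bool) -> (d -> a))  [subst: {b:=d} | 0 pending]
  -> decompose arrow: push List d~(d -> Bool), (Bool -> Bool)~(d -> a)
step 3: unify List d ~ (d -> Bool)  [subst: {b:=d} | 1 pending]
  clash: List d vs (d -> Bool)

Answer: FAIL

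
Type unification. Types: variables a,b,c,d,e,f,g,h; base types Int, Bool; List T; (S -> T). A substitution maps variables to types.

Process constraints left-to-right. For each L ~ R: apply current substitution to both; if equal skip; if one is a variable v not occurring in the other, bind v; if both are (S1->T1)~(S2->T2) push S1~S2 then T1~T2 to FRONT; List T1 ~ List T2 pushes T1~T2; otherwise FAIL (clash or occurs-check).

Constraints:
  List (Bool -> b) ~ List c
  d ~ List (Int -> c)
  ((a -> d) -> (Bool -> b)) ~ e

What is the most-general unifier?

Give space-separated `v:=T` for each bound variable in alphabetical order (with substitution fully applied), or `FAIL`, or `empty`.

step 1: unify List (Bool -> b) ~ List c  [subst: {-} | 2 pending]
  -> decompose List: push (Bool -> b)~c
step 2: unify (Bool -> b) ~ c  [subst: {-} | 2 pending]
  bind c := (Bool -> b)
step 3: unify d ~ List (Int -> (Bool -> b))  [subst: {c:=(Bool -> b)} | 1 pending]
  bind d := List (Int -> (Bool -> b))
step 4: unify ((a -> List (Int -> (Bool -> b))) -> (Bool -> b)) ~ e  [subst: {c:=(Bool -> b), d:=List (Int -> (Bool -> b))} | 0 pending]
  bind e := ((a -> List (Int -> (Bool -> b))) -> (Bool -> b))

Answer: c:=(Bool -> b) d:=List (Int -> (Bool -> b)) e:=((a -> List (Int -> (Bool -> b))) -> (Bool -> b))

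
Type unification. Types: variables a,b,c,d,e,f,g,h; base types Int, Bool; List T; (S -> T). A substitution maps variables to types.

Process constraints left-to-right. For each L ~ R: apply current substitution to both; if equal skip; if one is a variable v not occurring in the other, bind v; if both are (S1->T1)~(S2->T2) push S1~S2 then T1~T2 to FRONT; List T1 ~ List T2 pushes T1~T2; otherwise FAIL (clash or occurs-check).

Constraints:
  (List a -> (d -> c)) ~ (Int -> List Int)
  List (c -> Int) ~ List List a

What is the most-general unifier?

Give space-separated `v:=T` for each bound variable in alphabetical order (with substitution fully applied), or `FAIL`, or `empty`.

step 1: unify (List a -> (d -> c)) ~ (Int -> List Int)  [subst: {-} | 1 pending]
  -> decompose arrow: push List a~Int, (d -> c)~List Int
step 2: unify List a ~ Int  [subst: {-} | 2 pending]
  clash: List a vs Int

Answer: FAIL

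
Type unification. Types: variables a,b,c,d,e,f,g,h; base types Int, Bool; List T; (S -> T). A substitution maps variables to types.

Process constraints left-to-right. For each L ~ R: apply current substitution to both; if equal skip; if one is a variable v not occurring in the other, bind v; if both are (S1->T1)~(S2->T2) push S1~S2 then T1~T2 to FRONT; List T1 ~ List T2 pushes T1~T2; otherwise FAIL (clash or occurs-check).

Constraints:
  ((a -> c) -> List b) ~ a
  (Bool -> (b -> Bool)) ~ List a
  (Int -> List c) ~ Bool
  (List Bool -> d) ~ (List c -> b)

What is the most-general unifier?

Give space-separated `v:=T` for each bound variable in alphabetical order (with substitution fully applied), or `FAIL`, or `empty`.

step 1: unify ((a -> c) -> List b) ~ a  [subst: {-} | 3 pending]
  occurs-check fail

Answer: FAIL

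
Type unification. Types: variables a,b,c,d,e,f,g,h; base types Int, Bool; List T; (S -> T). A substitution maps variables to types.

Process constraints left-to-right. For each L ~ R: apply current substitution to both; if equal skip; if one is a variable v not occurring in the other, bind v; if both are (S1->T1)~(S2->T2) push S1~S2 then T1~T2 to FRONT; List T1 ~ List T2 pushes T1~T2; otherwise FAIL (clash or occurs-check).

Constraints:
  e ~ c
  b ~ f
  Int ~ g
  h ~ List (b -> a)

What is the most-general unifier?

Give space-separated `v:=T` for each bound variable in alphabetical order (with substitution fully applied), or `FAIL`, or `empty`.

step 1: unify e ~ c  [subst: {-} | 3 pending]
  bind e := c
step 2: unify b ~ f  [subst: {e:=c} | 2 pending]
  bind b := f
step 3: unify Int ~ g  [subst: {e:=c, b:=f} | 1 pending]
  bind g := Int
step 4: unify h ~ List (f -> a)  [subst: {e:=c, b:=f, g:=Int} | 0 pending]
  bind h := List (f -> a)

Answer: b:=f e:=c g:=Int h:=List (f -> a)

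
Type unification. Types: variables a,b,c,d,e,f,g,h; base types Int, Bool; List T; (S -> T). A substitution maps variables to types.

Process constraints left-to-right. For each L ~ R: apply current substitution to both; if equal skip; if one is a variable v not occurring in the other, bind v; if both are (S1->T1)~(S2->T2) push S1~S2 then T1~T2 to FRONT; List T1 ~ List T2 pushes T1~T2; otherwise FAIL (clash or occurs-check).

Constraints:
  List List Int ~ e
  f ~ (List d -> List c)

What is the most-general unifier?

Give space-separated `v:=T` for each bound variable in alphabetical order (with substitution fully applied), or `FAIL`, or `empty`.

Answer: e:=List List Int f:=(List d -> List c)

Derivation:
step 1: unify List List Int ~ e  [subst: {-} | 1 pending]
  bind e := List List Int
step 2: unify f ~ (List d -> List c)  [subst: {e:=List List Int} | 0 pending]
  bind f := (List d -> List c)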